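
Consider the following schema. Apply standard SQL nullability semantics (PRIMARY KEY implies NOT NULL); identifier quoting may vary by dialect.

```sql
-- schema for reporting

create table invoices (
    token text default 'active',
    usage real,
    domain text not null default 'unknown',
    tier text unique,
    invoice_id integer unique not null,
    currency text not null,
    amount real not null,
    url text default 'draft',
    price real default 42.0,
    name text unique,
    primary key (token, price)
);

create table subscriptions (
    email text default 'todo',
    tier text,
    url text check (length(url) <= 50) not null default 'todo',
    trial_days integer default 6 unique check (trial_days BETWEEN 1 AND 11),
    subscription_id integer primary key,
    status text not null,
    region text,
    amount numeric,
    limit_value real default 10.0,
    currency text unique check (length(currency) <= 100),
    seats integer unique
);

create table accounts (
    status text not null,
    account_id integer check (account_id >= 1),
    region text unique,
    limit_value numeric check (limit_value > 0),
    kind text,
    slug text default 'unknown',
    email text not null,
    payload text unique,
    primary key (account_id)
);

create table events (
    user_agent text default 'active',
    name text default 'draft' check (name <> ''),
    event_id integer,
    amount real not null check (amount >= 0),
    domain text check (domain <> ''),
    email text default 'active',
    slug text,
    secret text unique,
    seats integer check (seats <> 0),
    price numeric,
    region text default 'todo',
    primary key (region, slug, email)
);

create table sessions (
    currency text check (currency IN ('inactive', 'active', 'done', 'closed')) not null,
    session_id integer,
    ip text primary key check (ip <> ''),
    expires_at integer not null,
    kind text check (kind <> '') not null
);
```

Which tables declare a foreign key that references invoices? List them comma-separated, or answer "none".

No REFERENCES clause anywhere in the schema names invoices.

none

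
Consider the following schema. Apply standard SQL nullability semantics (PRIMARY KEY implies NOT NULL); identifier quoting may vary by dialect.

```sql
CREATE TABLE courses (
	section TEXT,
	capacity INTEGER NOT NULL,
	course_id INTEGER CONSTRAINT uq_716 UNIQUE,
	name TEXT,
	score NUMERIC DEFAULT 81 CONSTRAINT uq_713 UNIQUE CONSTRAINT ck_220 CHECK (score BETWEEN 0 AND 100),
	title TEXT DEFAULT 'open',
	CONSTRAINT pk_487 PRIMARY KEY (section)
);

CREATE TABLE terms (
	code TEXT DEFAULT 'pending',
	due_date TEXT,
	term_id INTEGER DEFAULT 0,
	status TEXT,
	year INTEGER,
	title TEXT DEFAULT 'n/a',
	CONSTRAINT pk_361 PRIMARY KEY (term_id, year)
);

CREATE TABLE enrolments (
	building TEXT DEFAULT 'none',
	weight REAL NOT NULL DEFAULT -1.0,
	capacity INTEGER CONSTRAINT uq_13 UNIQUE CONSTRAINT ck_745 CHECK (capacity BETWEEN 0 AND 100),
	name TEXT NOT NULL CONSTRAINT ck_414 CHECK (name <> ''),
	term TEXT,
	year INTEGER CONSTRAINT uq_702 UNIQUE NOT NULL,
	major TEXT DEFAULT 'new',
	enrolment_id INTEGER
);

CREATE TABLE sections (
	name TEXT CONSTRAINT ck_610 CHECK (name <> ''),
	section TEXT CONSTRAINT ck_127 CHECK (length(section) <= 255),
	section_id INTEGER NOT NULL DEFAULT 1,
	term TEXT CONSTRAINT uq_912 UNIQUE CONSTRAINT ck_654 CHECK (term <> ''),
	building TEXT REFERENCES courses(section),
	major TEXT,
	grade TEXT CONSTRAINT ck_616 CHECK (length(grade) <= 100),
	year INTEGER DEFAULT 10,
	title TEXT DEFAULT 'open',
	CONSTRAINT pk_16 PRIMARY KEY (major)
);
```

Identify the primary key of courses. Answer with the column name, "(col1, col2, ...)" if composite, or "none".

section

section is declared PRIMARY KEY as a table-level PRIMARY KEY clause.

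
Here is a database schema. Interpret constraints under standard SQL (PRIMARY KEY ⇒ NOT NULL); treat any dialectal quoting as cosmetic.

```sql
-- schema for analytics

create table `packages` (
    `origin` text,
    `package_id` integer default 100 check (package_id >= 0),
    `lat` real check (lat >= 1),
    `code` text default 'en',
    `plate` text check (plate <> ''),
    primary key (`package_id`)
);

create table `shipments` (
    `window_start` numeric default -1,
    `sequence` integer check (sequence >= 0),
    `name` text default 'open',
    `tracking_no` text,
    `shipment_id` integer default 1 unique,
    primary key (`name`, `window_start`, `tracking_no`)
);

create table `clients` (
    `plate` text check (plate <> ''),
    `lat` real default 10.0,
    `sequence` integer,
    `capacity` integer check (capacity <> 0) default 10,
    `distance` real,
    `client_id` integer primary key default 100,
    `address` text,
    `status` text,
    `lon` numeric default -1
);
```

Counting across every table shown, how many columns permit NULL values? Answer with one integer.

14

packages: 4 nullable (origin, lat, code, plate — PK (package_id) and explicit NOT NULL columns excluded).
shipments: 2 nullable (sequence, shipment_id — PK (name, window_start, tracking_no) and explicit NOT NULL columns excluded).
clients: 8 nullable (plate, lat, sequence, capacity, distance, address, status, lon — PK (client_id) and explicit NOT NULL columns excluded).
Total: 4 + 2 + 8 = 14.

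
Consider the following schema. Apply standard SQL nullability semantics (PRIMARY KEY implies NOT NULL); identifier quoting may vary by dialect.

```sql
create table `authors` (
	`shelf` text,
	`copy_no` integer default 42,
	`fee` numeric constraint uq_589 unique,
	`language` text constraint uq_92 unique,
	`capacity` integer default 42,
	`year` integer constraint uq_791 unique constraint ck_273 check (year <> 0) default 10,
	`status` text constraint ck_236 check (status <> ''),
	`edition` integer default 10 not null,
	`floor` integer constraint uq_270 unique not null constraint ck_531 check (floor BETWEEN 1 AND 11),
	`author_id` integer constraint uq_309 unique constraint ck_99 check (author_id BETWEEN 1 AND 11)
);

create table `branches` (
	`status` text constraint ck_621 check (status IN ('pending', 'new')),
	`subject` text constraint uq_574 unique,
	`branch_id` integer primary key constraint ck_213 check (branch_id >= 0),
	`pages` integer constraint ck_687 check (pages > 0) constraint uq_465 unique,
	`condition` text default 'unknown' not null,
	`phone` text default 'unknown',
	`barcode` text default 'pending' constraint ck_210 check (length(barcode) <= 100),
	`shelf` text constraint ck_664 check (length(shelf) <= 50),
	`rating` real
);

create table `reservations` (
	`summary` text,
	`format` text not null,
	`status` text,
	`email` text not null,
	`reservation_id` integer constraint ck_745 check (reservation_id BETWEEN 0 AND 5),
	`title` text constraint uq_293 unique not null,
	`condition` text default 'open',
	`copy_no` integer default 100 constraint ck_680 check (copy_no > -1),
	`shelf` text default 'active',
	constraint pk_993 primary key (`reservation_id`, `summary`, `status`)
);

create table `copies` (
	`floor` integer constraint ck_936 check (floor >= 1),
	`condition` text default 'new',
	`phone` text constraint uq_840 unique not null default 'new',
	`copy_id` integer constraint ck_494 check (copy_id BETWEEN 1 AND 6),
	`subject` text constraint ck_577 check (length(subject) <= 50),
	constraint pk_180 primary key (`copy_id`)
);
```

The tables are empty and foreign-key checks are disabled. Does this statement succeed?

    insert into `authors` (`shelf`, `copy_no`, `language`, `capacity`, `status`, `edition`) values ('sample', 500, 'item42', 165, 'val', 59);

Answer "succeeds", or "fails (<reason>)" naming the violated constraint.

fails (NOT NULL on floor)

floor is omitted from the column list and has no DEFAULT, so it would receive NULL.
But floor is declared NOT NULL.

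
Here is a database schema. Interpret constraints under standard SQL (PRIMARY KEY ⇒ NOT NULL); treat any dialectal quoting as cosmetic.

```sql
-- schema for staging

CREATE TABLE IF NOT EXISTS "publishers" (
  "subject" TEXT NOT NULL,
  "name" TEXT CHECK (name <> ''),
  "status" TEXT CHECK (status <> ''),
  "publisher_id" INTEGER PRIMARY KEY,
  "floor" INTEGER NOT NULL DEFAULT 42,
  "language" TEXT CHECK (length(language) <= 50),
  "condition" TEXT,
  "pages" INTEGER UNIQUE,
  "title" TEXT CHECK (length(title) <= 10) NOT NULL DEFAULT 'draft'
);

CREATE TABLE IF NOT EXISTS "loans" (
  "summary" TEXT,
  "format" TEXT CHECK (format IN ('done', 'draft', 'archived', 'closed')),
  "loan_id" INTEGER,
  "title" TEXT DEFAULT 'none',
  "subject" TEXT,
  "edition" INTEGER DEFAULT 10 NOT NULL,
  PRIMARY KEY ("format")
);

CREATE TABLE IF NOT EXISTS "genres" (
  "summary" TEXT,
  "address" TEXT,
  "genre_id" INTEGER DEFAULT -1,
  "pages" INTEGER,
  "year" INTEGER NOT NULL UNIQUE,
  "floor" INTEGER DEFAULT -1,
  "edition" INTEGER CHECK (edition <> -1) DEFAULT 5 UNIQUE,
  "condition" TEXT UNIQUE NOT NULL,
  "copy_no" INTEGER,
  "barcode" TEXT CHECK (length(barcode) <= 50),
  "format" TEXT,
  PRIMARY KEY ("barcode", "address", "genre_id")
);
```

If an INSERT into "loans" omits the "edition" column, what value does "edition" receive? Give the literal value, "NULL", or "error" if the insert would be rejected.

edition has an explicit DEFAULT 10.
When the column is omitted from an INSERT, that default is used.

10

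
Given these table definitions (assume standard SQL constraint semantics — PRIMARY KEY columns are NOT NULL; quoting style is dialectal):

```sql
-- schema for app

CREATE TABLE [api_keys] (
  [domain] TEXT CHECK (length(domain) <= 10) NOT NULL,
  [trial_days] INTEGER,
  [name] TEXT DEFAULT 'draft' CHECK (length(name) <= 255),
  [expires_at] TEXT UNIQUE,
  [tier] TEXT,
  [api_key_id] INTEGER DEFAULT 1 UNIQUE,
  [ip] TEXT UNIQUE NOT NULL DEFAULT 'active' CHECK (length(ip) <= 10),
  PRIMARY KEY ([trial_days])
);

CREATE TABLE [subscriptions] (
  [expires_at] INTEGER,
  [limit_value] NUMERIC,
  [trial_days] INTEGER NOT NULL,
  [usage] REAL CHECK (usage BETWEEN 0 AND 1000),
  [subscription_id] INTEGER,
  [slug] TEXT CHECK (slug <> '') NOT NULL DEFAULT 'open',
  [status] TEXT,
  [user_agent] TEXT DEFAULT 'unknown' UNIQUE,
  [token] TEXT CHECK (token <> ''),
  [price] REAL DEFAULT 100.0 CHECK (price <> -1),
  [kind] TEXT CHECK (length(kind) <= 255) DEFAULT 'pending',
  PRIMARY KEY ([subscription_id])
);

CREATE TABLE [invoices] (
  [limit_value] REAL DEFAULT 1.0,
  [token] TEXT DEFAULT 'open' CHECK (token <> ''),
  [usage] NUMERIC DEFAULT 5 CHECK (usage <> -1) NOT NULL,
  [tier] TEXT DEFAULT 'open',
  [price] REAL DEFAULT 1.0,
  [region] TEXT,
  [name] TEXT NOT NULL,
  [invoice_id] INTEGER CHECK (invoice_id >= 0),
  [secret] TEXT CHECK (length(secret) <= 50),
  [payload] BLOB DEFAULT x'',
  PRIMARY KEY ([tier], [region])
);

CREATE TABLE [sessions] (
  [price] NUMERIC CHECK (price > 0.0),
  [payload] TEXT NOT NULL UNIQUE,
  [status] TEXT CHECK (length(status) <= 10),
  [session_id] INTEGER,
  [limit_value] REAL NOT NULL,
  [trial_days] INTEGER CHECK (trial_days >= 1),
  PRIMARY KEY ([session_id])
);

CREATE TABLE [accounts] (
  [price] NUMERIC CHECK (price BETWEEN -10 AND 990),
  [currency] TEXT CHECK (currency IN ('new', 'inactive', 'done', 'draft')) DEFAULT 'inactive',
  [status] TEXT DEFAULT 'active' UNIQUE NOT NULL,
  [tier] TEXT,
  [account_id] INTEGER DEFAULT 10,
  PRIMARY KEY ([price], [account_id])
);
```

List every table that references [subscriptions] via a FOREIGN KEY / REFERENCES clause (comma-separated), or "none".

none

No REFERENCES clause anywhere in the schema names subscriptions.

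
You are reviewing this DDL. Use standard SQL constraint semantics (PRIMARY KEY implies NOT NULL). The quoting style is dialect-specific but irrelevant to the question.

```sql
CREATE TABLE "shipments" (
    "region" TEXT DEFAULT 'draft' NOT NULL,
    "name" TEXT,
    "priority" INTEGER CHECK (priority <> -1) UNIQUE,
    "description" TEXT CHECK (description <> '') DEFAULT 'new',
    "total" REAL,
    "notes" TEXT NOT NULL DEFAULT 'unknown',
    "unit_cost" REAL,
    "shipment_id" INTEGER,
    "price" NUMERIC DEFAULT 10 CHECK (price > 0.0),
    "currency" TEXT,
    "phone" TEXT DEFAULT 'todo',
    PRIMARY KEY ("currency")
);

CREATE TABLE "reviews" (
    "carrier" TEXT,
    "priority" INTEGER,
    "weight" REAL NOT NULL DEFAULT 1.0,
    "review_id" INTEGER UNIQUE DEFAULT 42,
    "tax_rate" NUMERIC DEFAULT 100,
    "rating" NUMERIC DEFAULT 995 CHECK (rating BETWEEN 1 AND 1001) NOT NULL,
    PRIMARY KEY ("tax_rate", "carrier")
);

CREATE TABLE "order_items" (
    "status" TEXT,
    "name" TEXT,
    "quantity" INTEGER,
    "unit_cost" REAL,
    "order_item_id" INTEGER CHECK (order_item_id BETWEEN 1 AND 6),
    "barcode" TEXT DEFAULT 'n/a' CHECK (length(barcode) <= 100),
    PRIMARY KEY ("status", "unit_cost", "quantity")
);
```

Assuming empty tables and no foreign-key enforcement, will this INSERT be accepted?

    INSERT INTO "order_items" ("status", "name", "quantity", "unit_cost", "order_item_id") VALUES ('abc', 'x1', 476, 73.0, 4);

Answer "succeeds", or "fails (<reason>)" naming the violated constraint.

succeeds

NOT NULL columns: quantity is supplied; status is supplied; unit_cost is supplied.
CHECK constraints: 4 satisfies (order_item_id BETWEEN 1 AND 6).
No constraint is violated.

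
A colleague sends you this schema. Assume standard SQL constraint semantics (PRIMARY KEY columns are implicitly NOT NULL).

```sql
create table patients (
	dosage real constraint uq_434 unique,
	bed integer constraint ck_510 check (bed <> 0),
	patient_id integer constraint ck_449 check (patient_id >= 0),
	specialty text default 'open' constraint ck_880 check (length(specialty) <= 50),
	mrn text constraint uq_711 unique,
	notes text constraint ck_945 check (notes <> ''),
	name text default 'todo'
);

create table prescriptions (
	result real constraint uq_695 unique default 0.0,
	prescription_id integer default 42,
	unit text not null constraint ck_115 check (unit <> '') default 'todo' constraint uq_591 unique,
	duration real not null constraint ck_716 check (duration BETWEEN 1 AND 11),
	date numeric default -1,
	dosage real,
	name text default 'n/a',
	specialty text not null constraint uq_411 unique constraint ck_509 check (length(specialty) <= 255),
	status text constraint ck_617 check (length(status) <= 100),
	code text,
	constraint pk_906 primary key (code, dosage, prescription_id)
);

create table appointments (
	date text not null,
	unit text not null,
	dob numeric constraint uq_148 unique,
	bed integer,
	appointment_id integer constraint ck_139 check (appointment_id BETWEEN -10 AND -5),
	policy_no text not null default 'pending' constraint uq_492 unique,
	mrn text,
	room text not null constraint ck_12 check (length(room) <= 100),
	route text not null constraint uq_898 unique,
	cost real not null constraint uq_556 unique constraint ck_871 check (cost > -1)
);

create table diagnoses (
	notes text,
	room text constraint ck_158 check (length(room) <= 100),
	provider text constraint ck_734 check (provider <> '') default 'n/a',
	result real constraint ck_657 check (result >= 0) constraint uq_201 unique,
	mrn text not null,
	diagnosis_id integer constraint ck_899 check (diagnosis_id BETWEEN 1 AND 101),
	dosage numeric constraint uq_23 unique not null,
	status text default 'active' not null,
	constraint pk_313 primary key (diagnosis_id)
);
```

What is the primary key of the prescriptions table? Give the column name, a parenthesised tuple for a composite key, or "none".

A table-level PRIMARY KEY clause names 3 columns: code, dosage, prescription_id.
This is a composite key — the combination is unique, not each column individually.

(code, dosage, prescription_id)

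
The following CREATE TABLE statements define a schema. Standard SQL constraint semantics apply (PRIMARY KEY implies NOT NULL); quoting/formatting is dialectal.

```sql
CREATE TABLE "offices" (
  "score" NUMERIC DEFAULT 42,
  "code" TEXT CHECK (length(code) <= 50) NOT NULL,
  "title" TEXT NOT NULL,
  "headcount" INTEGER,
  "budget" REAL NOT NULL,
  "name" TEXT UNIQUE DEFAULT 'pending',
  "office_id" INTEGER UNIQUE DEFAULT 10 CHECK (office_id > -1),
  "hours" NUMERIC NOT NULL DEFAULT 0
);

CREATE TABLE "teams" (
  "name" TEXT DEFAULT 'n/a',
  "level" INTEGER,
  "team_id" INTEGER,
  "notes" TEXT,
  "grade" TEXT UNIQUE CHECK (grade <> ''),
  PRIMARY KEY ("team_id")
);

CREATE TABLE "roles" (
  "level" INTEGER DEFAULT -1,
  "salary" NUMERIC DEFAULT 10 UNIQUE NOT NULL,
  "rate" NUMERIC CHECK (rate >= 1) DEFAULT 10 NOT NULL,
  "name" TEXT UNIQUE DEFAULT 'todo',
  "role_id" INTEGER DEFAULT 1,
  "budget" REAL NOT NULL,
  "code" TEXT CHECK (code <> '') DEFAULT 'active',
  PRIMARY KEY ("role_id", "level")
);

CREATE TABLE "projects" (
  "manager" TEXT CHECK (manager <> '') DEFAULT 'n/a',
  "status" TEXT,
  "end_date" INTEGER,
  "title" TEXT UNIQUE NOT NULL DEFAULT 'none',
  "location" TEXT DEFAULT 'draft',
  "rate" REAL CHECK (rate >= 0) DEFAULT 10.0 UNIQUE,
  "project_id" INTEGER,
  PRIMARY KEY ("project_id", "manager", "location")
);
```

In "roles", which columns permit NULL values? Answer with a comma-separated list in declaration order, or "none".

name, code

- level: part of the PRIMARY KEY, which implies NOT NULL → not nullable.
- salary: declared NOT NULL → not nullable.
- rate: declared NOT NULL → not nullable.
- name: UNIQUE does not imply NOT NULL → nullable.
- role_id: part of the PRIMARY KEY, which implies NOT NULL → not nullable.
- budget: declared NOT NULL → not nullable.
- code: CHECK does not forbid NULL (a CHECK constraint passes when its expression is NULL) → nullable.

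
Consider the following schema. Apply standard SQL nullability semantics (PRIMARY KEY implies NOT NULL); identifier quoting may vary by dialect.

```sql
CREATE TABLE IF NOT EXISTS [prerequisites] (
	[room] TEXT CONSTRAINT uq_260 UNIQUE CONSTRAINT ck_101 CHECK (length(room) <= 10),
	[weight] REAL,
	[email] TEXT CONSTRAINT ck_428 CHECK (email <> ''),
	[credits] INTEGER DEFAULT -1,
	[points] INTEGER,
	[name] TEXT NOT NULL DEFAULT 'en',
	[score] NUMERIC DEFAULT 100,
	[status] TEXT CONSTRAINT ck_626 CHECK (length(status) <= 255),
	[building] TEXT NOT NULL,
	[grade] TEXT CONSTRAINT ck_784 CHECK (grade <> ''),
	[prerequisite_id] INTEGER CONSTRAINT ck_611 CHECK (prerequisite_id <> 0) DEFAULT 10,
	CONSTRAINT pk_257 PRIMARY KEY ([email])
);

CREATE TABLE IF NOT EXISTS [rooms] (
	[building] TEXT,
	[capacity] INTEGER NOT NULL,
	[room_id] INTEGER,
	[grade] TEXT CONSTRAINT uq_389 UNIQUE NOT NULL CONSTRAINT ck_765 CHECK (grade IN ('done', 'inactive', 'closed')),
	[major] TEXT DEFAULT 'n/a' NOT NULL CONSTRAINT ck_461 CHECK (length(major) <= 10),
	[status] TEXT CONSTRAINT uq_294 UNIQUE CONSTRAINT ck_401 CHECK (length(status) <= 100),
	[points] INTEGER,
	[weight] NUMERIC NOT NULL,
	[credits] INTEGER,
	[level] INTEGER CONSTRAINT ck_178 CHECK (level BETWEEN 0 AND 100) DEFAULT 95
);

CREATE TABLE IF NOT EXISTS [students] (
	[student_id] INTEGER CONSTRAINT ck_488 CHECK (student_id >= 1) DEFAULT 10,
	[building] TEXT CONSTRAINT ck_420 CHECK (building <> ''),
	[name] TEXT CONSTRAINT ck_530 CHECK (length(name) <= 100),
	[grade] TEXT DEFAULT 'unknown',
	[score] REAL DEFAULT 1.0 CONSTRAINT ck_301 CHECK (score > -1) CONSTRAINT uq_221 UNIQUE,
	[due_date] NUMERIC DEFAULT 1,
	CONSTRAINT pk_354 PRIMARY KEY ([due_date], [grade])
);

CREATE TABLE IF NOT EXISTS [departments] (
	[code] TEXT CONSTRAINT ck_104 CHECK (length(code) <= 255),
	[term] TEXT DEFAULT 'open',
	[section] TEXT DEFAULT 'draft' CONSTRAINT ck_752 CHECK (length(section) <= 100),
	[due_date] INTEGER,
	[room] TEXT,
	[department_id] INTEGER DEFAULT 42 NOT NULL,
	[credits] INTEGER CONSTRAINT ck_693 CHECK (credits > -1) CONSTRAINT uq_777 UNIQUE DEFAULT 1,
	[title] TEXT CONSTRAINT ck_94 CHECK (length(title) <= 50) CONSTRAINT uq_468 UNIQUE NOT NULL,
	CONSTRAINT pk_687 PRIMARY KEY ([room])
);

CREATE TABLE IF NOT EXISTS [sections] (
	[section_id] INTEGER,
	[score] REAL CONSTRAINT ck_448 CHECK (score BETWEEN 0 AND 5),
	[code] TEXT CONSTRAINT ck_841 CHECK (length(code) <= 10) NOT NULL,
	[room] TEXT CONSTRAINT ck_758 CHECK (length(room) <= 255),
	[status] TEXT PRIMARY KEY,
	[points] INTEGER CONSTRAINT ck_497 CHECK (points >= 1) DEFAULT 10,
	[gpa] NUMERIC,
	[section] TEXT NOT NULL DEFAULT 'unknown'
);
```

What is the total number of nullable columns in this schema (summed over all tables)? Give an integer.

prerequisites: 8 nullable (room, weight, credits, points, score, status, grade, prerequisite_id — PK (email) and explicit NOT NULL columns excluded).
rooms: 6 nullable (building, room_id, status, points, credits, level — PK none and explicit NOT NULL columns excluded).
students: 4 nullable (student_id, building, name, score — PK (due_date, grade) and explicit NOT NULL columns excluded).
departments: 5 nullable (code, term, section, due_date, credits — PK (room) and explicit NOT NULL columns excluded).
sections: 5 nullable (section_id, score, room, points, gpa — PK (status) and explicit NOT NULL columns excluded).
Total: 8 + 6 + 4 + 5 + 5 = 28.

28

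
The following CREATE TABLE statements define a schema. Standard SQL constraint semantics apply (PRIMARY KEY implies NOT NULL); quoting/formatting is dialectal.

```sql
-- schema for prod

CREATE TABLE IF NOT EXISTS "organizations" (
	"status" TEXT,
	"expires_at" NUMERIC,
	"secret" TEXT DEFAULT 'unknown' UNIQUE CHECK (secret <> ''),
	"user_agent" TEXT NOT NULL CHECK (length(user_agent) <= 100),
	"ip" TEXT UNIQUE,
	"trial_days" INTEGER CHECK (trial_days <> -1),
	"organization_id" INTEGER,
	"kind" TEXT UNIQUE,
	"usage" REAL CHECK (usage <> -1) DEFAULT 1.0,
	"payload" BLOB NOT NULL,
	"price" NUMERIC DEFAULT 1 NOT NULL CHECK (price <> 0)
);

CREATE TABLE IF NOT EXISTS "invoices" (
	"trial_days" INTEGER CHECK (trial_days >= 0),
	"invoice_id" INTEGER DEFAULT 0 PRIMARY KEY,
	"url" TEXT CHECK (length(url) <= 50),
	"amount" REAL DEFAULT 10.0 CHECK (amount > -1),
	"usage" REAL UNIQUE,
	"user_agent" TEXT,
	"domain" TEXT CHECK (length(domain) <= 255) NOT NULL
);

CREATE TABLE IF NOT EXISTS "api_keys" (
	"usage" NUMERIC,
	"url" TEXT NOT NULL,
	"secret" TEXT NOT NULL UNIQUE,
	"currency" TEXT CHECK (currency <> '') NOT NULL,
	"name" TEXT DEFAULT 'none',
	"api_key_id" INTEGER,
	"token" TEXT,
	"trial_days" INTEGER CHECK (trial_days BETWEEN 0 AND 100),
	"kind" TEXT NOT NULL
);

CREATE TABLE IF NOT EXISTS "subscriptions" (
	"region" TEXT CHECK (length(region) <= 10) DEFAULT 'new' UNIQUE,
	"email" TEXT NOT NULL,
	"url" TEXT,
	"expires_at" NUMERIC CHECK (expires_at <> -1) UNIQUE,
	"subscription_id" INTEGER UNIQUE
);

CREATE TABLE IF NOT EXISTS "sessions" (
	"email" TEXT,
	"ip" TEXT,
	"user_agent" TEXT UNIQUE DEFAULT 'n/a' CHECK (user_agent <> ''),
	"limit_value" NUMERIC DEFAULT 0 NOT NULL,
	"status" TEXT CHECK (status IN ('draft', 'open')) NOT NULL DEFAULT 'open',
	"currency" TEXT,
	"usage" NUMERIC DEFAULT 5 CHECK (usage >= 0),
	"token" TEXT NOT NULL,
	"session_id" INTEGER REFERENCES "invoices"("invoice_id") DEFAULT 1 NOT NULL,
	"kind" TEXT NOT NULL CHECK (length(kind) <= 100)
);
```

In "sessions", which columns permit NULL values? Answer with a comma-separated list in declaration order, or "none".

email, ip, user_agent, currency, usage

- email: no NOT NULL constraint applies → nullable.
- ip: no NOT NULL constraint applies → nullable.
- user_agent: CHECK does not forbid NULL (a CHECK constraint passes when its expression is NULL) → nullable.
- limit_value: declared NOT NULL → not nullable.
- status: declared NOT NULL → not nullable.
- currency: no NOT NULL constraint applies → nullable.
- usage: CHECK does not forbid NULL (a CHECK constraint passes when its expression is NULL) → nullable.
- token: declared NOT NULL → not nullable.
- session_id: declared NOT NULL → not nullable.
- kind: declared NOT NULL → not nullable.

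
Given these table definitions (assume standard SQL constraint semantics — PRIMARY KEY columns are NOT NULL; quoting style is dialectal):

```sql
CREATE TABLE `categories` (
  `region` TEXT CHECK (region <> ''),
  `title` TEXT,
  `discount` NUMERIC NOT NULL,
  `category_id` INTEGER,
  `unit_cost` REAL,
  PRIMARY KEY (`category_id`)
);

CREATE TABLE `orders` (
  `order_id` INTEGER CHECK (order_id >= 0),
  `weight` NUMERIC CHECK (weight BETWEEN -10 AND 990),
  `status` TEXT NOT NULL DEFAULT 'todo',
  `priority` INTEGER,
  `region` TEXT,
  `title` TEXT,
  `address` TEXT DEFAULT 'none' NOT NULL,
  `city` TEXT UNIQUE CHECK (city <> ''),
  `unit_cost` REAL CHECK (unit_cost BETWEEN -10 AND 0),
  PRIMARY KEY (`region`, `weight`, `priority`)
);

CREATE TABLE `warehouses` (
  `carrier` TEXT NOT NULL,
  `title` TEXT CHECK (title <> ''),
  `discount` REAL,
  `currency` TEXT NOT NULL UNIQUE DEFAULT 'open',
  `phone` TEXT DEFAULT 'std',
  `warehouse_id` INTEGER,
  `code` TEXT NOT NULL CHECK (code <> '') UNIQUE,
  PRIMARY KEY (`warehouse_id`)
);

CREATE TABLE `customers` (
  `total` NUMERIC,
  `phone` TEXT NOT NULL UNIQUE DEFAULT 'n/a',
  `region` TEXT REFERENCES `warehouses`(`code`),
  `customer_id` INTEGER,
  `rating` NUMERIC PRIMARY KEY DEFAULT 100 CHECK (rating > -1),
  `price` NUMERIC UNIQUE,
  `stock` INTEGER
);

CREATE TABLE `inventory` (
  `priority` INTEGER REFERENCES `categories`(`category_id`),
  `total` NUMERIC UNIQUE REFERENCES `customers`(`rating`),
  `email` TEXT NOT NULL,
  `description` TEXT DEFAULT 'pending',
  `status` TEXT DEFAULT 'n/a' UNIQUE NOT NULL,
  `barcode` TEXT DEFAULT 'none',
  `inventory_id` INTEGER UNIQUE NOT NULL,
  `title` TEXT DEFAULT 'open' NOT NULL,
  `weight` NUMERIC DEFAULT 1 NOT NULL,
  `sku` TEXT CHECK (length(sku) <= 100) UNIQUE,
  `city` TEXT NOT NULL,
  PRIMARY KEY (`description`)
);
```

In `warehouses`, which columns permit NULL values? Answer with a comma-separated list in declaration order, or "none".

title, discount, phone

- carrier: declared NOT NULL → not nullable.
- title: CHECK does not forbid NULL (a CHECK constraint passes when its expression is NULL) → nullable.
- discount: no NOT NULL constraint applies → nullable.
- currency: declared NOT NULL → not nullable.
- phone: DEFAULT only fills an omitted column; an explicit NULL is still allowed → nullable.
- warehouse_id: part of the PRIMARY KEY, which implies NOT NULL → not nullable.
- code: declared NOT NULL → not nullable.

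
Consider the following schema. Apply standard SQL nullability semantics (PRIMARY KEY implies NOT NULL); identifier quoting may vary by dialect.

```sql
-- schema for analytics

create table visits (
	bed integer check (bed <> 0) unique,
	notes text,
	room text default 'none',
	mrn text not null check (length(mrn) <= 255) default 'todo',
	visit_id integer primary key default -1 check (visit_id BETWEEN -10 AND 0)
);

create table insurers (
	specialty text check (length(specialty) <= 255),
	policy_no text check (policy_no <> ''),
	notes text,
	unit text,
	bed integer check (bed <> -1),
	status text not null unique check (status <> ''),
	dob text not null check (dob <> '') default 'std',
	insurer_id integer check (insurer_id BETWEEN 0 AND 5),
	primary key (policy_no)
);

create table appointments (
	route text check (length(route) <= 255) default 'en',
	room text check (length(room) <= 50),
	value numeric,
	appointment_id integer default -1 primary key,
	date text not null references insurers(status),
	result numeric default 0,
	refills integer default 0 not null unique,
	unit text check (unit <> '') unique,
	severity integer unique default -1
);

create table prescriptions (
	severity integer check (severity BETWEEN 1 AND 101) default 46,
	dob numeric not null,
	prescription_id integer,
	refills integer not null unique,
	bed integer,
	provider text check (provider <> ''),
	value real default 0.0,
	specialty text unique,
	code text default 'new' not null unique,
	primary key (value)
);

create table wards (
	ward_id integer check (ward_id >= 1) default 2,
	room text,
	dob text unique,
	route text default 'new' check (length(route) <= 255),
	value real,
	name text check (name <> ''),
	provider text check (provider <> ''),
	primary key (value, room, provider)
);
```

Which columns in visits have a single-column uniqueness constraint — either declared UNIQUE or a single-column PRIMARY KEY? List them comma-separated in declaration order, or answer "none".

- bed: declared UNIQUE → unique.
- notes: no UNIQUE or single-column PK constraint.
- room: no UNIQUE or single-column PK constraint.
- mrn: no UNIQUE or single-column PK constraint.
- visit_id: single-column PRIMARY KEY → unique.

bed, visit_id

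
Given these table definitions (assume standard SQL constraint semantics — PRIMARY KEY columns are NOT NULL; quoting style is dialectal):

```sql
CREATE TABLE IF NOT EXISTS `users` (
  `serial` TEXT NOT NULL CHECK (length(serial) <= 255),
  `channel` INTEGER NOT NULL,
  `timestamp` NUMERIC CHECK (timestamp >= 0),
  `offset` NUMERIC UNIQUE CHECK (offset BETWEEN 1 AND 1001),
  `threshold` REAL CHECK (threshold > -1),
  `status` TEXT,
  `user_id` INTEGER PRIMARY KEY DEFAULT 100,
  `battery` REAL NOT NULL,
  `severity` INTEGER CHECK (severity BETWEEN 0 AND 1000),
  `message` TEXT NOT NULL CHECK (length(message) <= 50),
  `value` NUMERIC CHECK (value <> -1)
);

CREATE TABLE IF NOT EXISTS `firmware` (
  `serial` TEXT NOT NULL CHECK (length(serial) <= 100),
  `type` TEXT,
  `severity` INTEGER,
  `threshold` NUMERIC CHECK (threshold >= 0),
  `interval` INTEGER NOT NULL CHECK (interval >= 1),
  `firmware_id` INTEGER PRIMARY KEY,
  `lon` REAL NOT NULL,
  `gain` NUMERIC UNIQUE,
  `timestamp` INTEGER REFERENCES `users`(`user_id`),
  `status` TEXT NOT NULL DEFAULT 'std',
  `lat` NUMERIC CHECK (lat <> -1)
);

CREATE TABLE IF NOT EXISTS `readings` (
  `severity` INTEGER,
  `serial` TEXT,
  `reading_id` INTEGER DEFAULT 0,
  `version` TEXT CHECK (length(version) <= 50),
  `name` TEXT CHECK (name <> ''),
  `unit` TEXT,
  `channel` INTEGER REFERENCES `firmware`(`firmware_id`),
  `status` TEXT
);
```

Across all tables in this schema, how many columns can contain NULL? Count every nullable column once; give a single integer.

users: 6 nullable (timestamp, offset, threshold, status, severity, value — PK (user_id) and explicit NOT NULL columns excluded).
firmware: 6 nullable (type, severity, threshold, gain, timestamp, lat — PK (firmware_id) and explicit NOT NULL columns excluded).
readings: 8 nullable (severity, serial, reading_id, version, name, unit, channel, status — PK none and explicit NOT NULL columns excluded).
Total: 6 + 6 + 8 = 20.

20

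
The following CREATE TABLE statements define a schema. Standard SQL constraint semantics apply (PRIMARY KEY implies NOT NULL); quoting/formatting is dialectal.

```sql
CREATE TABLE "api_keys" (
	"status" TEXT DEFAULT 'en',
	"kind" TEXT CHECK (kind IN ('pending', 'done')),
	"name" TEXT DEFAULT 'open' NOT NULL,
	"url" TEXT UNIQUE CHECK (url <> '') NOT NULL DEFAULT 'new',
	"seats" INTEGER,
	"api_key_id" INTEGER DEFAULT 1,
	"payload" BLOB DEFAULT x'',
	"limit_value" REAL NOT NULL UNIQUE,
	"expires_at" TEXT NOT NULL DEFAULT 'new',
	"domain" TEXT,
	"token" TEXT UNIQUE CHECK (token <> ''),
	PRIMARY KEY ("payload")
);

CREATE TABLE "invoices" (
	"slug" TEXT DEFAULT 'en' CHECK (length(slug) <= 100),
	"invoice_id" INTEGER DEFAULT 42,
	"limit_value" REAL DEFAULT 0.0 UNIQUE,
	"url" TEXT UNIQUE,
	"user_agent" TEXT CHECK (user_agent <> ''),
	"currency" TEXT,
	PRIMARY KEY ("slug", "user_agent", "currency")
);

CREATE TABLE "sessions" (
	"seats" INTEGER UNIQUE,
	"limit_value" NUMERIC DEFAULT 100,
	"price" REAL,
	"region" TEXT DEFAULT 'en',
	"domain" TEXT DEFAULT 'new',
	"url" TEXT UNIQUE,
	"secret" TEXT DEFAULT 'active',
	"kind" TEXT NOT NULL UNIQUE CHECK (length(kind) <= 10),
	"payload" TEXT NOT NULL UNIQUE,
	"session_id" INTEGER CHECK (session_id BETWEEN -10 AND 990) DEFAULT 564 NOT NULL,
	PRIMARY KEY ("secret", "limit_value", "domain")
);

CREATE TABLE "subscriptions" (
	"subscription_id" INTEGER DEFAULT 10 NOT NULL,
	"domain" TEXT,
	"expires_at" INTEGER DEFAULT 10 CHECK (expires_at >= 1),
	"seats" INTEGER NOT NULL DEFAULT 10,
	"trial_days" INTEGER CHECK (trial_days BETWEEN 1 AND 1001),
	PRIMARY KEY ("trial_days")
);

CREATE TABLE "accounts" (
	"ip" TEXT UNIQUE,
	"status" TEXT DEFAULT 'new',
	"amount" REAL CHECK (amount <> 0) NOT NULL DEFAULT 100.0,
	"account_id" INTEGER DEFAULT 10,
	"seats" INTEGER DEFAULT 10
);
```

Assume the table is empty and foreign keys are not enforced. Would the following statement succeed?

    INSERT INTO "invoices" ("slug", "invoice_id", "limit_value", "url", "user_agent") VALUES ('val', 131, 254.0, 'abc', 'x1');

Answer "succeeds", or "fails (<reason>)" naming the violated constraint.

currency is omitted from the column list and has no DEFAULT, so it would receive NULL.
But currency is part of the PRIMARY KEY (implied NOT NULL).

fails (NOT NULL on currency)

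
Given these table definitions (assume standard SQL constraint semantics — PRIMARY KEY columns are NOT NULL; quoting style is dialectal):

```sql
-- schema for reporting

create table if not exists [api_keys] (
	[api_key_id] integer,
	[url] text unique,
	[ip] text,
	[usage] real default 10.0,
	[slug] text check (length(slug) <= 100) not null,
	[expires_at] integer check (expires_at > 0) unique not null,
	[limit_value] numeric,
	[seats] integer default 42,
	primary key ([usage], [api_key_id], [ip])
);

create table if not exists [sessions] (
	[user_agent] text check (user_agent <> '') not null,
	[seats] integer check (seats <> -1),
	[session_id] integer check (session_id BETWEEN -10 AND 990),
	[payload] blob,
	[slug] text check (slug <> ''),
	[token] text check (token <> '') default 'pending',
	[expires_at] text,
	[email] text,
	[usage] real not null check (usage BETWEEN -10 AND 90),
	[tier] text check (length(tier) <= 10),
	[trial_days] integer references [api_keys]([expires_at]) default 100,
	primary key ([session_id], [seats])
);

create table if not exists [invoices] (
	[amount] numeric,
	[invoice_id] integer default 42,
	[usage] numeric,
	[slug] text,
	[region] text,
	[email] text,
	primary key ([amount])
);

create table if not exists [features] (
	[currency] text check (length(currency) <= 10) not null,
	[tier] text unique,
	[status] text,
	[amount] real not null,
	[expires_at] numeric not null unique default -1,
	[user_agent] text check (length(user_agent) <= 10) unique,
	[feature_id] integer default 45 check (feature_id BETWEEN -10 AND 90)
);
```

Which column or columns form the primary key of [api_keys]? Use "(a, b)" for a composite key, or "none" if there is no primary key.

A table-level PRIMARY KEY clause names 3 columns: usage, api_key_id, ip.
This is a composite key — the combination is unique, not each column individually.

(usage, api_key_id, ip)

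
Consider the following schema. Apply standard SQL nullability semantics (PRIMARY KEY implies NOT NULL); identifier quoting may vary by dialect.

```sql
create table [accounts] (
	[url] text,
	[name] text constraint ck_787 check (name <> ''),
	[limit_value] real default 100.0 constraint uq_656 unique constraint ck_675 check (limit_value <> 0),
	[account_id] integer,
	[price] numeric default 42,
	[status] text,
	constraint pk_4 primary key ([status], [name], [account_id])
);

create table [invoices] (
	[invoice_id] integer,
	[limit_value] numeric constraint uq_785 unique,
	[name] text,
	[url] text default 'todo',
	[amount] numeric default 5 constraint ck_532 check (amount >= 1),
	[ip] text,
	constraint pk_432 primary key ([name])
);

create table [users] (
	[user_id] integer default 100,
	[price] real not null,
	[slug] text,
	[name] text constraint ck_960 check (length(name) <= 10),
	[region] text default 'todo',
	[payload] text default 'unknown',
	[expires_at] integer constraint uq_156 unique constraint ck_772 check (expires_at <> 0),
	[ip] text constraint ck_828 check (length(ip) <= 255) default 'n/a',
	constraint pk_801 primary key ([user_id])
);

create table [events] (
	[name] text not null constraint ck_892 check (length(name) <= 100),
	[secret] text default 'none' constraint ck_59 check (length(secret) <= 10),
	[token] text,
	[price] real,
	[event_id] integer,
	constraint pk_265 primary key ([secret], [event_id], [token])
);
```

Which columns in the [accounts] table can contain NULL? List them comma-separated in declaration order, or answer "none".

- url: no NOT NULL constraint applies → nullable.
- name: part of the PRIMARY KEY, which implies NOT NULL → not nullable.
- limit_value: CHECK does not forbid NULL (a CHECK constraint passes when its expression is NULL) → nullable.
- account_id: part of the PRIMARY KEY, which implies NOT NULL → not nullable.
- price: DEFAULT only fills an omitted column; an explicit NULL is still allowed → nullable.
- status: part of the PRIMARY KEY, which implies NOT NULL → not nullable.

url, limit_value, price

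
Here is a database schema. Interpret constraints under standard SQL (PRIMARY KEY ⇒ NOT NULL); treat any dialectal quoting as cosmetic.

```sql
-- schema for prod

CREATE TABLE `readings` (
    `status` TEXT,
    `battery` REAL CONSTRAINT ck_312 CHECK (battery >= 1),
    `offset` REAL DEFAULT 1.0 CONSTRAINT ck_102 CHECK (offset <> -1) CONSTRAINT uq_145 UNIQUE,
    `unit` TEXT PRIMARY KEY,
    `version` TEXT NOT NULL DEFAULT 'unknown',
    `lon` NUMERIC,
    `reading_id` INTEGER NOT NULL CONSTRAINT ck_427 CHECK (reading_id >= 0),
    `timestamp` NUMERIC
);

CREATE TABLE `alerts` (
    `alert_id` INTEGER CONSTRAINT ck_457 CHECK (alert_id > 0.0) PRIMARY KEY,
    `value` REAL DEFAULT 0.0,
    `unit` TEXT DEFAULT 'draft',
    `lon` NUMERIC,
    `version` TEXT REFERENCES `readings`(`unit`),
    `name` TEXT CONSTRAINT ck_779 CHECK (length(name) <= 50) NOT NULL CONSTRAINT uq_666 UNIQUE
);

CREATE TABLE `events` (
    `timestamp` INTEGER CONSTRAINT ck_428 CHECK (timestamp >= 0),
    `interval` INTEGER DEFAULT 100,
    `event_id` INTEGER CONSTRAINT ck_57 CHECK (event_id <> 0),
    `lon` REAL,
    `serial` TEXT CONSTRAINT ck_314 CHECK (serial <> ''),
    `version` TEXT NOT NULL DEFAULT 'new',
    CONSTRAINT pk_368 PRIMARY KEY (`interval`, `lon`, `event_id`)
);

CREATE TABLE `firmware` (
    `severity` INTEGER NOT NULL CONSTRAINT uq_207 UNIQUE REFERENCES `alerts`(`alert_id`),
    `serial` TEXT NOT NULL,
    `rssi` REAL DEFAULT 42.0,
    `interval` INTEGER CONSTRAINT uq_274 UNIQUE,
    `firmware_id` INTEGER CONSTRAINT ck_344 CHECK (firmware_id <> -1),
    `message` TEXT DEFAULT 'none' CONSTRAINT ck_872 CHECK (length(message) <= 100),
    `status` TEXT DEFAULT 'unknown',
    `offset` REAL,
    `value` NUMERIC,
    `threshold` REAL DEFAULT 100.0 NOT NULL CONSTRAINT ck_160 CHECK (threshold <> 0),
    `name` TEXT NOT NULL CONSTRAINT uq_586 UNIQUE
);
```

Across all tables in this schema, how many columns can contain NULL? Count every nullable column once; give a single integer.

readings: 5 nullable (status, battery, offset, lon, timestamp — PK (unit) and explicit NOT NULL columns excluded).
alerts: 4 nullable (value, unit, lon, version — PK (alert_id) and explicit NOT NULL columns excluded).
events: 2 nullable (timestamp, serial — PK (interval, lon, event_id) and explicit NOT NULL columns excluded).
firmware: 7 nullable (rssi, interval, firmware_id, message, status, offset, value — PK none and explicit NOT NULL columns excluded).
Total: 5 + 4 + 2 + 7 = 18.

18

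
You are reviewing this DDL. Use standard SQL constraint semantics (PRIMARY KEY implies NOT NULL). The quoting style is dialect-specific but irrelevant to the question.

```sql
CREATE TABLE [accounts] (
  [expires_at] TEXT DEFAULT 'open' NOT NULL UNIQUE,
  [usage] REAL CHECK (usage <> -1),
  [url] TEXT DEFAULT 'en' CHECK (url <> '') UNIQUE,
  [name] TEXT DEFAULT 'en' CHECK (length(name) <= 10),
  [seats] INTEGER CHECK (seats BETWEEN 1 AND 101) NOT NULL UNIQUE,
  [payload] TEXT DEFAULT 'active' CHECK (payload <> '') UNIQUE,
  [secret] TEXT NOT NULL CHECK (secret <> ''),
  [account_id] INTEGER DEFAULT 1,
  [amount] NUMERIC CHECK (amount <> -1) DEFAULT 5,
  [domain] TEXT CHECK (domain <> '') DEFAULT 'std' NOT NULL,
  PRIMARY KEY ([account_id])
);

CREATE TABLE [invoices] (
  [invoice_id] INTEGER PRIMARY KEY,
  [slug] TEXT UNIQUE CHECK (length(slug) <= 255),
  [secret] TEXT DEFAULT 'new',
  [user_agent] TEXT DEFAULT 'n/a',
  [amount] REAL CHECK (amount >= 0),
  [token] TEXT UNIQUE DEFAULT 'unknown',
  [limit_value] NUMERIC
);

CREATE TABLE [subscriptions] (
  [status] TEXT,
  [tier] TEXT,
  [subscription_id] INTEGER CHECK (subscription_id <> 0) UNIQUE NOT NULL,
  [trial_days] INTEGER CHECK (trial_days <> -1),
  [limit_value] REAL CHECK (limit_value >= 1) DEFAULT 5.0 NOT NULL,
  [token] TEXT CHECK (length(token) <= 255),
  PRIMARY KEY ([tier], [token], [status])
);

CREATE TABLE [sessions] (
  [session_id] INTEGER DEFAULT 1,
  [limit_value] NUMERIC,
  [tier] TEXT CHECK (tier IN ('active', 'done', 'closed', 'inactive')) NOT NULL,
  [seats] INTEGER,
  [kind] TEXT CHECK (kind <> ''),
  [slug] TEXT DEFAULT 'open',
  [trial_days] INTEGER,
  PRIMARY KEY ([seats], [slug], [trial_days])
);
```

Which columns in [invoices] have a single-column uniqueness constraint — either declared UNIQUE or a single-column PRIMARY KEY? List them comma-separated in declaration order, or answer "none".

- invoice_id: single-column PRIMARY KEY → unique.
- slug: declared UNIQUE → unique.
- secret: no UNIQUE or single-column PK constraint.
- user_agent: no UNIQUE or single-column PK constraint.
- amount: no UNIQUE or single-column PK constraint.
- token: declared UNIQUE → unique.
- limit_value: no UNIQUE or single-column PK constraint.

invoice_id, slug, token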